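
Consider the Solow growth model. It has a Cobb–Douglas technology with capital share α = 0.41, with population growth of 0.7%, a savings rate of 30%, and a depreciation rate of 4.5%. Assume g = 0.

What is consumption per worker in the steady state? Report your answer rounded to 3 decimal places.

c* = 2.366

Steady state requires s·f(k) = (n + δ)·k, i.e. s·k^α = (n + δ)·k.
Dividing both sides by k: k^(1−α) = s / (n + δ).
k^0.59 = 0.30 / (0.007 + 0.045) = 0.30 / 0.052 = 5.7692
k* = 5.7692^(1/0.59) ≈ 19.4996
y* = (k*)^α = 19.4996^0.41 ≈ 3.3800
c* = (1 − s)·y* = (1 − 0.30) × 3.3800 ≈ 2.3660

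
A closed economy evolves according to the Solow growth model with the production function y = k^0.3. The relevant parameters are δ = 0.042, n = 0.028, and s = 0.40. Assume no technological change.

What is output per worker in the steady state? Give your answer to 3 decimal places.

In steady state, investment equals break-even investment: s·k^α = (n + δ)·k.
Dividing both sides by k: k^(1−α) = s / (n + δ).
k^0.7 = 0.40 / (0.028 + 0.042) = 0.40 / 0.070 = 5.7143
k* = 5.7143^(1/0.7) ≈ 12.0608
y* = (k*)^α = 12.0608^0.3 ≈ 2.1106

y* = 2.111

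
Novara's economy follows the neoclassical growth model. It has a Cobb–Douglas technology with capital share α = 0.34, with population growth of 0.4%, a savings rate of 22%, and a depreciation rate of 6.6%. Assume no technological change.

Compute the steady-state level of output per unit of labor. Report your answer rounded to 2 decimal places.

y* ≈ 1.80

Steady state requires s·f(k) = (n + δ)·k, i.e. s·k^α = (n + δ)·k.
Dividing both sides by k: k^(1−α) = s / (n + δ).
k^0.66 = 0.22 / (0.004 + 0.066) = 0.22 / 0.070 = 3.1429
k* = 3.1429^(1/0.66) ≈ 5.6693
y* = (k*)^α = 5.6693^0.34 ≈ 1.8038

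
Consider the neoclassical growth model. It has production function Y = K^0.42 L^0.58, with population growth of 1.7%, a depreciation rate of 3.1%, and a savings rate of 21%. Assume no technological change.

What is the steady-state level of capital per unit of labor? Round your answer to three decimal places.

Steady state requires s·f(k) = (n + δ)·k, i.e. s·k^α = (n + δ)·k.
Dividing both sides by k: k^(1−α) = s / (n + δ).
k^0.58 = 0.21 / (0.017 + 0.031) = 0.21 / 0.048 = 4.3750
k* = 4.3750^(1/0.58) ≈ 12.7390

k* = 12.739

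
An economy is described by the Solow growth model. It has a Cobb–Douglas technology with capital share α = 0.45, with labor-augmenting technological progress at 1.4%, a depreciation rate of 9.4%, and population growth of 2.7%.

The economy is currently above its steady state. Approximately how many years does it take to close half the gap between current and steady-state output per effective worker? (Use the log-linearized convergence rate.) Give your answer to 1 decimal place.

Near the steady state the convergence rate is λ = (1 − α)(n + g + δ).
λ = (1 − 0.45) × 0.135 = 0.55 × 0.135 = 0.07425
Half-life = ln 2 / λ = 0.6931 / 0.07425 ≈ 9.33 years

about 9.3 years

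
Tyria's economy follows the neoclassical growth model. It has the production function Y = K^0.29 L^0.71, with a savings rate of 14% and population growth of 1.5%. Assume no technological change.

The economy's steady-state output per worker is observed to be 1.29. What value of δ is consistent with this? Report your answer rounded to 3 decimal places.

δ ≈ 0.060

Steady state requires s·f(k) = (n + δ)·k, i.e. s·k^α = (n + δ)·k.
Since y* = [s/(n + δ)]^(α/(1−α)), we have s/(n + δ) = (y*)^((1−α)/α) = 1.29^2.4483 = 1.8653.
Therefore n + δ = s / 1.8653 = 0.14 / 1.8653 = 0.0751, so δ = 0.0751 − 0.015 = 0.0601.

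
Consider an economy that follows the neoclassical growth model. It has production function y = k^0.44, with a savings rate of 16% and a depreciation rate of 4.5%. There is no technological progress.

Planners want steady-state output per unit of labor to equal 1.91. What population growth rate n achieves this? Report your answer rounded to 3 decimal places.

At the steady state, Δk = 0, so s·k^α = (n + δ)·k.
Since y* = [s/(n + δ)]^(α/(1−α)), we have s/(n + δ) = (y*)^((1−α)/α) = 1.91^1.2727 = 2.2786.
Therefore n + δ = s / 2.2786 = 0.16 / 2.2786 = 0.0702, so n = 0.0702 − 0.045 = 0.0252.

n ≈ 0.025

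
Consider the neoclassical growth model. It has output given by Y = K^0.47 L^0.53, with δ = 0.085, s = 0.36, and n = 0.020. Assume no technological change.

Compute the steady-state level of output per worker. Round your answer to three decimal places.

At the steady state, Δk = 0, so s·k^α = (n + δ)·k.
Rearranging, k^(1−α) = s / (n + δ).
k^0.53 = 0.36 / (0.020 + 0.085) = 0.36 / 0.105 = 3.4286
k* = 3.4286^(1/0.53) ≈ 10.2248
y* = (k*)^α = 10.2248^0.47 ≈ 2.9822

y* ≈ 2.982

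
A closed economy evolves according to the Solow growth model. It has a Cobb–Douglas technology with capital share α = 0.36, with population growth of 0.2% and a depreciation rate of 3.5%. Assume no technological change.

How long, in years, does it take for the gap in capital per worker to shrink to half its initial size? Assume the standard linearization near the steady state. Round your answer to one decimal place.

Near the steady state the convergence rate is λ = (1 − α)(n + δ).
λ = (1 − 0.36) × 0.037 = 0.64 × 0.037 = 0.02368
Half-life = ln 2 / λ = 0.6931 / 0.02368 ≈ 29.27 years

t_½ ≈ 29.3 years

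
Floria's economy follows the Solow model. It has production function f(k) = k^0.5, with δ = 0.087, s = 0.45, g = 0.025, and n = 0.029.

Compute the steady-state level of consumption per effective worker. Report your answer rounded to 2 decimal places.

c* = 1.76

At the steady state, Δk = 0, so s·k^α = (n + g + δ)·k.
Rearranging, k^(1−α) = s / (n + g + δ).
k^0.5 = 0.45 / (0.029 + 0.025 + 0.087) = 0.45 / 0.141 = 3.1915
k* = 3.1915^(1/0.5) ≈ 10.1857
y* = (k*)^α = 10.1857^0.5 ≈ 3.1915
c* = (1 − s)·y* = (1 − 0.45) × 3.1915 ≈ 1.7553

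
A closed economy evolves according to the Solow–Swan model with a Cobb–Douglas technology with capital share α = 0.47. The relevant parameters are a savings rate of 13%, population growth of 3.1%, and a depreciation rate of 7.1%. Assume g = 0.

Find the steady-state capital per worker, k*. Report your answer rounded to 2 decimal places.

k* = 1.58

In steady state, investment equals break-even investment: s·k^α = (n + δ)·k.
Rearranging, k^(1−α) = s / (n + δ).
k^0.53 = 0.13 / (0.031 + 0.071) = 0.13 / 0.102 = 1.2745
k* = 1.2745^(1/0.53) ≈ 1.5804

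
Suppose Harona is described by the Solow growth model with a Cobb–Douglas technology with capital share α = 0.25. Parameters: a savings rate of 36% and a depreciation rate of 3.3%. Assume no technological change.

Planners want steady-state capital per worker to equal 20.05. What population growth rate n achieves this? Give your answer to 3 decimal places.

Steady state requires s·f(k) = (n + δ)·k, i.e. s·k^α = (n + δ)·k.
So s / (n + δ) = (k*)^(1−α) = 20.05^0.75 = 9.4751.
Therefore n + δ = s / 9.4751 = 0.36 / 9.4751 = 0.0380, so n = 0.0380 − 0.033 = 0.0050.

n ≈ 0.005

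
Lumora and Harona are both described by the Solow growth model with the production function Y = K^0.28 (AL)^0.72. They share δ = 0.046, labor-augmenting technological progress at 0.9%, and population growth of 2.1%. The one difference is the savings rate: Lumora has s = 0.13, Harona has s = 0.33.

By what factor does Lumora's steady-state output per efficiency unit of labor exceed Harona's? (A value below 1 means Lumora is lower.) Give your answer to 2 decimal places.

Steady-state y* = [s/(n + g + δ)]^(α/(1−α)), so the ratio is [ (s_L/(n + g + δ)_L) / (s_H/(n + g + δ)_H) ]^0.3889.
s_L/(n + g + δ)_L = 0.13/0.076 = 1.7105; s_H/(n + g + δ)_H = 0.33/0.076 = 4.3421.
Ratio = (1.7105/4.3421)^0.3889 = 0.3939^0.3889 ≈ 0.6961

y*_L / y*_H ≈ 0.70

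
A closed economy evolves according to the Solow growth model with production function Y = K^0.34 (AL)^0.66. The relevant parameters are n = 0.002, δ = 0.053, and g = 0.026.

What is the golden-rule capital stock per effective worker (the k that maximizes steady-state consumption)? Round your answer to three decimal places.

k_gold ≈ 8.789

The golden rule sets f'(k) = n + g + δ, i.e. α·k^(α−1) = n + g + δ.
So k^(1−α) = α / (n + g + δ) = 0.34 / 0.081 = 4.1975.
k_gold = 4.1975^(1/0.66) ≈ 8.7887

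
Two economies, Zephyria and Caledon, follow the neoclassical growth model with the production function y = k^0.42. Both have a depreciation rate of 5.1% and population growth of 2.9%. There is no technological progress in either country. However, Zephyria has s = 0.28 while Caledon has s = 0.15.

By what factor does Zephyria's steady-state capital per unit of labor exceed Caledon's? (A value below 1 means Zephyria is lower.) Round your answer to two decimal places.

ratio ≈ 2.93

Steady-state k* = [s/(n + δ)]^(1/(1−α)), so the ratio is [ (s_Z/(n + δ)_Z) / (s_C/(n + δ)_C) ]^1.7241.
s_Z/(n + δ)_Z = 0.28/0.080 = 3.5000; s_C/(n + δ)_C = 0.15/0.080 = 1.8750.
Ratio = (3.5000/1.8750)^1.7241 = 1.8667^1.7241 ≈ 2.9333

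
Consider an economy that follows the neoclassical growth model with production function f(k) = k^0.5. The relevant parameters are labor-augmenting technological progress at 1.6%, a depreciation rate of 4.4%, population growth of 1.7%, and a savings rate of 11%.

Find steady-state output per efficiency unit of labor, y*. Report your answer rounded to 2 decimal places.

In steady state, investment equals break-even investment: s·k^α = (n + g + δ)·k.
Dividing both sides by k: k^(1−α) = s / (n + g + δ).
k^0.5 = 0.11 / (0.017 + 0.016 + 0.044) = 0.11 / 0.077 = 1.4286
k* = 1.4286^(1/0.5) ≈ 2.0409
y* = (k*)^α = 2.0409^0.5 ≈ 1.4286

y* ≈ 1.43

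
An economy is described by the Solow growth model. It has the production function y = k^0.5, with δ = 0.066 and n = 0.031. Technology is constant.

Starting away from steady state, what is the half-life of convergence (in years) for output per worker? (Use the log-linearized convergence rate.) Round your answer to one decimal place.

Near the steady state the convergence rate is λ = (1 − α)(n + δ).
λ = (1 − 0.5) × 0.097 = 0.5 × 0.097 = 0.0485
Half-life = ln 2 / λ = 0.6931 / 0.0485 ≈ 14.29 years

about 14.3 years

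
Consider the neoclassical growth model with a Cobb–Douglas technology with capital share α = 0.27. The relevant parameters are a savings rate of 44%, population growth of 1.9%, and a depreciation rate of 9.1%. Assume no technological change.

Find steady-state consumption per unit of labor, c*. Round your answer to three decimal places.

c* = 0.935

At the steady state, Δk = 0, so s·k^α = (n + δ)·k.
Rearranging, k^(1−α) = s / (n + δ).
k^0.73 = 0.44 / (0.019 + 0.091) = 0.44 / 0.110 = 4.0000
k* = 4.0000^(1/0.73) ≈ 6.6794
y* = (k*)^α = 6.6794^0.27 ≈ 1.6699
c* = (1 − s)·y* = (1 − 0.44) × 1.6699 ≈ 0.9351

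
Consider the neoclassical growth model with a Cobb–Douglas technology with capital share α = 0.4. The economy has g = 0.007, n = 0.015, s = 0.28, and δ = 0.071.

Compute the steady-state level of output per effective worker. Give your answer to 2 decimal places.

y* ≈ 2.09

In steady state, investment equals break-even investment: s·k^α = (n + g + δ)·k.
Dividing both sides by k: k^(1−α) = s / (n + g + δ).
k^0.6 = 0.28 / (0.015 + 0.007 + 0.071) = 0.28 / 0.093 = 3.0108
k* = 3.0108^(1/0.6) ≈ 6.2777
y* = (k*)^α = 6.2777^0.4 ≈ 2.0851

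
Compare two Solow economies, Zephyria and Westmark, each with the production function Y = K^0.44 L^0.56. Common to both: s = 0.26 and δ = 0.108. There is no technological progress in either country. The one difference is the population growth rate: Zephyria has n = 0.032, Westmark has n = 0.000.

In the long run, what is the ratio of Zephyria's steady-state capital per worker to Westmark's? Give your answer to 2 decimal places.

k*_Z / k*_W ≈ 0.63

Steady-state k* = [s/(n + δ)]^(1/(1−α)), so the ratio is [ (s_Z/(n + δ)_Z) / (s_W/(n + δ)_W) ]^1.7857.
s_Z/(n + δ)_Z = 0.26/0.140 = 1.8571; s_W/(n + δ)_W = 0.26/0.108 = 2.4074.
Ratio = (1.8571/2.4074)^1.7857 = 0.7714^1.7857 ≈ 0.6291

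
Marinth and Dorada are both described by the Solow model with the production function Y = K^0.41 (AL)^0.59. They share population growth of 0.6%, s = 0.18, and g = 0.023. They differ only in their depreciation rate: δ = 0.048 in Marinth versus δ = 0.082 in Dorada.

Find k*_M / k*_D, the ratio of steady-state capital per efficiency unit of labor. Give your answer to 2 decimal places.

ratio ≈ 1.86

Steady-state k* = [s/(n + g + δ)]^(1/(1−α)), so the ratio is [ (s_M/(n + g + δ)_M) / (s_D/(n + g + δ)_D) ]^1.6949.
s_M/(n + g + δ)_M = 0.18/0.077 = 2.3377; s_D/(n + g + δ)_D = 0.18/0.111 = 1.6216.
Ratio = (2.3377/1.6216)^1.6949 = 1.4416^1.6949 ≈ 1.8588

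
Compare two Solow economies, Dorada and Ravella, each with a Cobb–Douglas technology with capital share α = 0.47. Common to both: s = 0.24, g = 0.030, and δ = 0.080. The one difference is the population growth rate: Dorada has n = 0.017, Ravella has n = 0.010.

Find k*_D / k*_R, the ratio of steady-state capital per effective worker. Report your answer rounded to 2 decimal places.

ratio ≈ 0.90

Steady-state k* = [s/(n + g + δ)]^(1/(1−α)), so the ratio is [ (s_D/(n + g + δ)_D) / (s_R/(n + g + δ)_R) ]^1.8868.
s_D/(n + g + δ)_D = 0.24/0.127 = 1.8898; s_R/(n + g + δ)_R = 0.24/0.120 = 2.0000.
Ratio = (1.8898/2.0000)^1.8868 = 0.9449^1.8868 ≈ 0.8986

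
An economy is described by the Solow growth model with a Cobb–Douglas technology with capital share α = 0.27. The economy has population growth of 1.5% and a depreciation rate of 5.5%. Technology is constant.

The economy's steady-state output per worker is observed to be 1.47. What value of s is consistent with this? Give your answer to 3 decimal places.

In steady state, investment equals break-even investment: s·k^α = (n + δ)·k.
Since y* = [s/(n + δ)]^(α/(1−α)), we have s/(n + δ) = (y*)^((1−α)/α) = 1.47^2.7037 = 2.8338.
Therefore s = 2.8338 × (n + δ) = 2.8338 × 0.070 = 0.1984.

s ≈ 0.198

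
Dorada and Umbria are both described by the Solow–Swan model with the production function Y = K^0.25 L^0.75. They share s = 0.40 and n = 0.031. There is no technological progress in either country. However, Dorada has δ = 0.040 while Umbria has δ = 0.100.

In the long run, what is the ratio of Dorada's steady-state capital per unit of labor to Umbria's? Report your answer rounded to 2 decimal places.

Steady-state k* = [s/(n + δ)]^(1/(1−α)), so the ratio is [ (s_D/(n + δ)_D) / (s_U/(n + δ)_U) ]^1.3333.
s_D/(n + δ)_D = 0.40/0.071 = 5.6338; s_U/(n + δ)_U = 0.40/0.131 = 3.0534.
Ratio = (5.6338/3.0534)^1.3333 = 1.8451^1.3333 ≈ 2.2630

k*_D / k*_U ≈ 2.26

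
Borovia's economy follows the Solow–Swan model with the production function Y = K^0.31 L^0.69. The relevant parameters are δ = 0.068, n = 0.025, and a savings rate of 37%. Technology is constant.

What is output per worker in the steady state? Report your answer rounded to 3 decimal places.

y* ≈ 1.860

In steady state, investment equals break-even investment: s·k^α = (n + δ)·k.
Dividing both sides by k: k^(1−α) = s / (n + δ).
k^0.69 = 0.37 / (0.025 + 0.068) = 0.37 / 0.093 = 3.9785
k* = 3.9785^(1/0.69) ≈ 7.3988
y* = (k*)^α = 7.3988^0.31 ≈ 1.8597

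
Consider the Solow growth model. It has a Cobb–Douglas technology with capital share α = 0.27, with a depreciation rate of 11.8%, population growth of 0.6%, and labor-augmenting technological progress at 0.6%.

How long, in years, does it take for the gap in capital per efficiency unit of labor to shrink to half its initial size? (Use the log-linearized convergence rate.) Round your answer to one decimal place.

Near the steady state the convergence rate is λ = (1 − α)(n + g + δ).
λ = (1 − 0.27) × 0.130 = 0.73 × 0.130 = 0.0949
Half-life = ln 2 / λ = 0.6931 / 0.0949 ≈ 7.30 years

half-life ≈ 7.3 years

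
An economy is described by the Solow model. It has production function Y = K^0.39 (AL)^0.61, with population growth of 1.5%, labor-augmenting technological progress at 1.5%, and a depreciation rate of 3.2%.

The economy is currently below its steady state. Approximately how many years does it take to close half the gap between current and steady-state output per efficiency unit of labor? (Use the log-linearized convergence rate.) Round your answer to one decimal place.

about 18.3 years

Near the steady state the convergence rate is λ = (1 − α)(n + g + δ).
λ = (1 − 0.39) × 0.062 = 0.61 × 0.062 = 0.03782
Half-life = ln 2 / λ = 0.6931 / 0.03782 ≈ 18.33 years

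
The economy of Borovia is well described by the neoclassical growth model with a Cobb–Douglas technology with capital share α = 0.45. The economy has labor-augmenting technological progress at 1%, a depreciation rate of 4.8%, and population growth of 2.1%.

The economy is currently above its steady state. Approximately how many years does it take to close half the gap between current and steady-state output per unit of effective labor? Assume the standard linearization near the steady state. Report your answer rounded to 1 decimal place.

Near the steady state the convergence rate is λ = (1 − α)(n + g + δ).
λ = (1 − 0.45) × 0.079 = 0.55 × 0.079 = 0.04345
Half-life = ln 2 / λ = 0.6931 / 0.04345 ≈ 15.95 years

half-life ≈ 16.0 years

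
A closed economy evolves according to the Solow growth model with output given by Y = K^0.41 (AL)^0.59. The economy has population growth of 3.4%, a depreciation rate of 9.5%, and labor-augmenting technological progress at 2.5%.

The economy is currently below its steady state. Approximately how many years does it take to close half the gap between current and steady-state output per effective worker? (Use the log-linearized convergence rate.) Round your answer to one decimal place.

Near the steady state the convergence rate is λ = (1 − α)(n + g + δ).
λ = (1 − 0.41) × 0.154 = 0.59 × 0.154 = 0.09086
Half-life = ln 2 / λ = 0.6931 / 0.09086 ≈ 7.63 years

half-life ≈ 7.6 years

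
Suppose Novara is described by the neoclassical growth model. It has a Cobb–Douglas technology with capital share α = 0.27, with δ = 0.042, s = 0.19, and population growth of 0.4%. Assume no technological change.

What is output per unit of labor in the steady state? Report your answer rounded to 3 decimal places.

In steady state, investment equals break-even investment: s·k^α = (n + δ)·k.
Rearranging, k^(1−α) = s / (n + δ).
k^0.73 = 0.19 / (0.004 + 0.042) = 0.19 / 0.046 = 4.1304
k* = 4.1304^(1/0.73) ≈ 6.9795
y* = (k*)^α = 6.9795^0.27 ≈ 1.6898

y* ≈ 1.690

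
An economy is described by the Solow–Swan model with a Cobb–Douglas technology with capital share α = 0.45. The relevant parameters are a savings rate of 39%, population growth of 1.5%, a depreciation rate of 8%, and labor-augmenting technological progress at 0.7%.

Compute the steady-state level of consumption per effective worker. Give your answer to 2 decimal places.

c* ≈ 1.83

Steady state requires s·f(k) = (n + g + δ)·k, i.e. s·k^α = (n + g + δ)·k.
Rearranging, k^(1−α) = s / (n + g + δ).
k^0.55 = 0.39 / (0.015 + 0.007 + 0.080) = 0.39 / 0.102 = 3.8235
k* = 3.8235^(1/0.55) ≈ 11.4557
y* = (k*)^α = 11.4557^0.45 ≈ 2.9961
c* = (1 − s)·y* = (1 − 0.39) × 2.9961 ≈ 1.8276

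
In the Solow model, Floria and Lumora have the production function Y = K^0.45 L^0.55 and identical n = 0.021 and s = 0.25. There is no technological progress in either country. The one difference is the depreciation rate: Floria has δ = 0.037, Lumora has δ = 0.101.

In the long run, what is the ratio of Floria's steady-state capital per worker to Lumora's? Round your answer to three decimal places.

Steady-state k* = [s/(n + δ)]^(1/(1−α)), so the ratio is [ (s_F/(n + δ)_F) / (s_L/(n + δ)_L) ]^1.8182.
s_F/(n + δ)_F = 0.25/0.058 = 4.3103; s_L/(n + δ)_L = 0.25/0.122 = 2.0492.
Ratio = (4.3103/2.0492)^1.8182 = 2.1034^1.8182 ≈ 3.8649

k*_F / k*_L ≈ 3.865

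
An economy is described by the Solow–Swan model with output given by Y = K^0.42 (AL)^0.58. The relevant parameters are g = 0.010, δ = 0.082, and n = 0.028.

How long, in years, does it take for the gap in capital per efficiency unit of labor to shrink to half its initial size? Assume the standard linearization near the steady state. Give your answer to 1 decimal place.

Near the steady state the convergence rate is λ = (1 − α)(n + g + δ).
λ = (1 − 0.42) × 0.120 = 0.58 × 0.120 = 0.0696
Half-life = ln 2 / λ = 0.6931 / 0.0696 ≈ 9.96 years

half-life ≈ 10.0 years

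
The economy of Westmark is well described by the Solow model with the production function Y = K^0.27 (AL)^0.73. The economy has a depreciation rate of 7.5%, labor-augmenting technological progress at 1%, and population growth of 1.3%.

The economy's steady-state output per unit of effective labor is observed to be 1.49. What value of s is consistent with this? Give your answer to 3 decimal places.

s ≈ 0.288

At the steady state, Δk = 0, so s·k^α = (n + g + δ)·k.
Since y* = [s/(n + g + δ)]^(α/(1−α)), we have s/(n + g + δ) = (y*)^((1−α)/α) = 1.49^2.7037 = 2.9393.
Therefore s = 2.9393 × (n + g + δ) = 2.9393 × 0.098 = 0.2881.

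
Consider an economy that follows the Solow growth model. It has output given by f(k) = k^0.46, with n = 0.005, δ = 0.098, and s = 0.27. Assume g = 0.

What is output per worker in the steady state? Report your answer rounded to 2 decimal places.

In steady state, investment equals break-even investment: s·k^α = (n + δ)·k.
Dividing both sides by k: k^(1−α) = s / (n + δ).
k^0.54 = 0.27 / (0.005 + 0.098) = 0.27 / 0.103 = 2.6214
k* = 2.6214^(1/0.54) ≈ 5.9575
y* = (k*)^α = 5.9575^0.46 ≈ 2.2726

y* = 2.27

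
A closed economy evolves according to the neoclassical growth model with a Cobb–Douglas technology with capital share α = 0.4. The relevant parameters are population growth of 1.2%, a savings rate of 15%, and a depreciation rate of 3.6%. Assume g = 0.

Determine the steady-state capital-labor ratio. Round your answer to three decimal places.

k* = 6.680

At the steady state, Δk = 0, so s·k^α = (n + δ)·k.
Dividing both sides by k: k^(1−α) = s / (n + δ).
k^0.6 = 0.15 / (0.012 + 0.036) = 0.15 / 0.048 = 3.1250
k* = 3.1250^(1/0.6) ≈ 6.6796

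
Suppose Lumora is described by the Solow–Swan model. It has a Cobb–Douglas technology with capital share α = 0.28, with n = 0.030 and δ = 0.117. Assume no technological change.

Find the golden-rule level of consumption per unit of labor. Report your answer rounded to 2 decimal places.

c_gold ≈ 0.93

At the golden rule, f'(k) = n + δ, so α·k^(α−1) = n + δ and k_gold = (α/(n + δ))^(1/(1−α)).
k_gold = (0.28/0.147)^(1/0.72) = 1.9048^1.3889 ≈ 2.4473
c_gold = f(k_gold) − (n + δ)·k_gold = 1.2848 − 0.147×2.4473 ≈ 0.9250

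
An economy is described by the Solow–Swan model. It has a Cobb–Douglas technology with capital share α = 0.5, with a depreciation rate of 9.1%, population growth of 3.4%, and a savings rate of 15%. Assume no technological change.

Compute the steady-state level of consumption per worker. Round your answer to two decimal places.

In steady state, investment equals break-even investment: s·k^α = (n + δ)·k.
Rearranging, k^(1−α) = s / (n + δ).
k^0.5 = 0.15 / (0.034 + 0.091) = 0.15 / 0.125 = 1.2000
k* = 1.2000^(1/0.5) ≈ 1.4400
y* = (k*)^α = 1.4400^0.5 ≈ 1.2000
c* = (1 − s)·y* = (1 − 0.15) × 1.2000 ≈ 1.0200

c* ≈ 1.02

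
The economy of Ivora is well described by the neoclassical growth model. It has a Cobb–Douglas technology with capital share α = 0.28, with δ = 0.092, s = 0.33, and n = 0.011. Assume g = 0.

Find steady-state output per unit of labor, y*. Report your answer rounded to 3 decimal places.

y* = 1.573

In steady state, investment equals break-even investment: s·k^α = (n + δ)·k.
Dividing both sides by k: k^(1−α) = s / (n + δ).
k^0.72 = 0.33 / (0.011 + 0.092) = 0.33 / 0.103 = 3.2039
k* = 3.2039^(1/0.72) ≈ 5.0389
y* = (k*)^α = 5.0389^0.28 ≈ 1.5727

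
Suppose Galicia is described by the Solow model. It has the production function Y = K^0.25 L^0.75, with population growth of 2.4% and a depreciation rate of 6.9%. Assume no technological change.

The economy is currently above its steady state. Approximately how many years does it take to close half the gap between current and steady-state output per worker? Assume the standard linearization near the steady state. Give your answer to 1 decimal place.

Near the steady state the convergence rate is λ = (1 − α)(n + δ).
λ = (1 − 0.25) × 0.093 = 0.75 × 0.093 = 0.06975
Half-life = ln 2 / λ = 0.6931 / 0.06975 ≈ 9.94 years

half-life ≈ 9.9 years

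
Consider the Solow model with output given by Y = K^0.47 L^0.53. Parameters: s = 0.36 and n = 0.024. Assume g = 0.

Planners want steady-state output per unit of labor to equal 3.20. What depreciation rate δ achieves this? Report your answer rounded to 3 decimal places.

Steady state requires s·f(k) = (n + δ)·k, i.e. s·k^α = (n + δ)·k.
Since y* = [s/(n + δ)]^(α/(1−α)), we have s/(n + δ) = (y*)^((1−α)/α) = 3.20^1.1277 = 3.7124.
Therefore n + δ = s / 3.7124 = 0.36 / 3.7124 = 0.0970, so δ = 0.0970 − 0.024 = 0.0730.

δ ≈ 0.073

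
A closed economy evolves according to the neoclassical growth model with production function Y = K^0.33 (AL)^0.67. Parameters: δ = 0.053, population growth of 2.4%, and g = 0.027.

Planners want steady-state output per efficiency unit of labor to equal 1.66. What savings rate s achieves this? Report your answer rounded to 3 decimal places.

Steady state requires s·f(k) = (n + g + δ)·k, i.e. s·k^α = (n + g + δ)·k.
Since y* = [s/(n + g + δ)]^(α/(1−α)), we have s/(n + g + δ) = (y*)^((1−α)/α) = 1.66^2.0303 = 2.7982.
Therefore s = 2.7982 × (n + g + δ) = 2.7982 × 0.104 = 0.2910.

s ≈ 0.291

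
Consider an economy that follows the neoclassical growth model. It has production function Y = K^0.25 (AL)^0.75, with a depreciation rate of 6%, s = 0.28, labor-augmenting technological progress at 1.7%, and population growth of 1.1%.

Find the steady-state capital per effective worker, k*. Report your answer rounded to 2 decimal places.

Steady state requires s·f(k) = (n + g + δ)·k, i.e. s·k^α = (n + g + δ)·k.
Rearranging, k^(1−α) = s / (n + g + δ).
k^0.75 = 0.28 / (0.011 + 0.017 + 0.060) = 0.28 / 0.088 = 3.1818
k* = 3.1818^(1/0.75) ≈ 4.6798

k* = 4.68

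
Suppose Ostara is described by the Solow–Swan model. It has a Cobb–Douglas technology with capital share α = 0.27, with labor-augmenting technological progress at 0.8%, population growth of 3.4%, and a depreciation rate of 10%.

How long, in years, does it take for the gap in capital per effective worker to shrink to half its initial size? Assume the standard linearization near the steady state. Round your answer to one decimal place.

about 6.7 years

Near the steady state the convergence rate is λ = (1 − α)(n + g + δ).
λ = (1 − 0.27) × 0.142 = 0.73 × 0.142 = 0.10366
Half-life = ln 2 / λ = 0.6931 / 0.10366 ≈ 6.69 years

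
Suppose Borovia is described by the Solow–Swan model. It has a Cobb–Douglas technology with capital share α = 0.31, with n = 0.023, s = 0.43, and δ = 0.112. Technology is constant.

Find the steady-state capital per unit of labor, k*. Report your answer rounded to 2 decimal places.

k* ≈ 5.36

Steady state requires s·f(k) = (n + δ)·k, i.e. s·k^α = (n + δ)·k.
Dividing both sides by k: k^(1−α) = s / (n + δ).
k^0.69 = 0.43 / (0.023 + 0.112) = 0.43 / 0.135 = 3.1852
k* = 3.1852^(1/0.69) ≈ 5.3602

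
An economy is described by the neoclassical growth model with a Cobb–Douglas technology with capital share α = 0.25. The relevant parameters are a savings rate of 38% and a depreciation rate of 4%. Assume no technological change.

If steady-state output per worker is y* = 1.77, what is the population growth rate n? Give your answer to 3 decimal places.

Steady state requires s·f(k) = (n + δ)·k, i.e. s·k^α = (n + δ)·k.
Since y* = [s/(n + δ)]^(α/(1−α)), we have s/(n + δ) = (y*)^((1−α)/α) = 1.77^3 = 5.5452.
Therefore n + δ = s / 5.5452 = 0.38 / 5.5452 = 0.0685, so n = 0.0685 − 0.040 = 0.0285.

n ≈ 0.029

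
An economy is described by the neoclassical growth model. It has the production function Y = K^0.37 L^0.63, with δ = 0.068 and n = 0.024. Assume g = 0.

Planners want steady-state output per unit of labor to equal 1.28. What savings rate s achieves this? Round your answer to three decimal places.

Steady state requires s·f(k) = (n + δ)·k, i.e. s·k^α = (n + δ)·k.
Since y* = [s/(n + δ)]^(α/(1−α)), we have s/(n + δ) = (y*)^((1−α)/α) = 1.28^1.7027 = 1.5225.
Therefore s = 1.5225 × (n + δ) = 1.5225 × 0.092 = 0.1401.

s ≈ 0.140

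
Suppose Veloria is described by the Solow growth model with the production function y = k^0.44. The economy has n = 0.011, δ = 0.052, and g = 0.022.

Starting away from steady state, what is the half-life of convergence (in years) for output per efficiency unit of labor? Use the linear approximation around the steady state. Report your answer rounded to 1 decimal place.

Near the steady state the convergence rate is λ = (1 − α)(n + g + δ).
λ = (1 − 0.44) × 0.085 = 0.56 × 0.085 = 0.0476
Half-life = ln 2 / λ = 0.6931 / 0.0476 ≈ 14.56 years

t_½ ≈ 14.6 years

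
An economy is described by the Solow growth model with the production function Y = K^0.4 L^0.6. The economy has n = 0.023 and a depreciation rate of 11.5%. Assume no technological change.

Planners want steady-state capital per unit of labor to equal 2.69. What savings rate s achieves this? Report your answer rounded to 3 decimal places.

s ≈ 0.250

At the steady state, Δk = 0, so s·k^α = (n + δ)·k.
So s / (n + δ) = (k*)^(1−α) = 2.69^0.6 = 1.8107.
Therefore s = 1.8107 × (n + δ) = 1.8107 × 0.138 = 0.2499.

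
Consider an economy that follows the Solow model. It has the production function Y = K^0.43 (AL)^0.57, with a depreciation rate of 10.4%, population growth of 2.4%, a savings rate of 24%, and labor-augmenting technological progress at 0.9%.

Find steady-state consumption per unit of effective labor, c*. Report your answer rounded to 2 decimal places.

c* = 1.16

At the steady state, Δk = 0, so s·k^α = (n + g + δ)·k.
Dividing both sides by k: k^(1−α) = s / (n + g + δ).
k^0.57 = 0.24 / (0.024 + 0.009 + 0.104) = 0.24 / 0.137 = 1.7518
k* = 1.7518^(1/0.57) ≈ 2.6740
y* = (k*)^α = 2.6740^0.43 ≈ 1.5264
c* = (1 − s)·y* = (1 − 0.24) × 1.5264 ≈ 1.1601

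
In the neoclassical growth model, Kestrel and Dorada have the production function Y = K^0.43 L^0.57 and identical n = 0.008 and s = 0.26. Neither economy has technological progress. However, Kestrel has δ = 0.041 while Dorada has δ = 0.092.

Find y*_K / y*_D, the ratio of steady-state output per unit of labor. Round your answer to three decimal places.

Steady-state y* = [s/(n + δ)]^(α/(1−α)), so the ratio is [ (s_K/(n + δ)_K) / (s_D/(n + δ)_D) ]^0.7544.
s_K/(n + δ)_K = 0.26/0.049 = 5.3061; s_D/(n + δ)_D = 0.26/0.100 = 2.6000.
Ratio = (5.3061/2.6000)^0.7544 = 2.0408^0.7544 ≈ 1.7128

y*_K / y*_D ≈ 1.713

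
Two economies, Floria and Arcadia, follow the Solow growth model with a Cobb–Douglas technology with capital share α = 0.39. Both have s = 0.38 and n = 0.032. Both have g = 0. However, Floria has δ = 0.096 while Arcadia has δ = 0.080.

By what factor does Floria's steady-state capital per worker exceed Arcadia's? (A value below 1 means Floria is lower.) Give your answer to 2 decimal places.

Steady-state k* = [s/(n + δ)]^(1/(1−α)), so the ratio is [ (s_F/(n + δ)_F) / (s_A/(n + δ)_A) ]^1.6393.
s_F/(n + δ)_F = 0.38/0.128 = 2.9688; s_A/(n + δ)_A = 0.38/0.112 = 3.3929.
Ratio = (2.9688/3.3929)^1.6393 = 0.8750^1.6393 ≈ 0.8034

k*_F / k*_A ≈ 0.80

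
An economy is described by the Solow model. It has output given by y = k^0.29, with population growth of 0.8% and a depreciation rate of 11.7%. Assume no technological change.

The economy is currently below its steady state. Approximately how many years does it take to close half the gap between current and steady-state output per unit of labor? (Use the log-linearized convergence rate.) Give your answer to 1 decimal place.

Near the steady state the convergence rate is λ = (1 − α)(n + δ).
λ = (1 − 0.29) × 0.125 = 0.71 × 0.125 = 0.08875
Half-life = ln 2 / λ = 0.6931 / 0.08875 ≈ 7.81 years

half-life ≈ 7.8 years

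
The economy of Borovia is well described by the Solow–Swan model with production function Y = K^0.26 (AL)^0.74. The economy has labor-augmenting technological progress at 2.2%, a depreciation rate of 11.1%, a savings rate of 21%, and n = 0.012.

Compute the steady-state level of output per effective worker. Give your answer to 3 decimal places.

Steady state requires s·f(k) = (n + g + δ)·k, i.e. s·k^α = (n + g + δ)·k.
Rearranging, k^(1−α) = s / (n + g + δ).
k^0.74 = 0.21 / (0.012 + 0.022 + 0.111) = 0.21 / 0.145 = 1.4483
k* = 1.4483^(1/0.74) ≈ 1.6496
y* = (k*)^α = 1.6496^0.26 ≈ 1.1390

y* ≈ 1.139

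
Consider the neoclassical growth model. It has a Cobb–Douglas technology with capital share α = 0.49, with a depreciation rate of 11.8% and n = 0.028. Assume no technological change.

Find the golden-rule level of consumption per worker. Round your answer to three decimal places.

c_gold ≈ 1.632

At the golden rule, f'(k) = n + δ, so α·k^(α−1) = n + δ and k_gold = (α/(n + δ))^(1/(1−α)).
k_gold = (0.49/0.146)^(1/0.51) = 3.3562^1.9608 ≈ 10.7419
c_gold = f(k_gold) − (n + δ)·k_gold = 3.2006 − 0.146×10.7419 ≈ 1.6323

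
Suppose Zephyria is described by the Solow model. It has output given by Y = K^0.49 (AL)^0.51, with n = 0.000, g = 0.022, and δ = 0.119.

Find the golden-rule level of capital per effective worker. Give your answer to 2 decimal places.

The golden rule sets f'(k) = n + g + δ, i.e. α·k^(α−1) = n + g + δ.
So k^(1−α) = α / (n + g + δ) = 0.49 / 0.141 = 3.4752.
k_gold = 3.4752^(1/0.51) ≈ 11.5012

k_gold ≈ 11.50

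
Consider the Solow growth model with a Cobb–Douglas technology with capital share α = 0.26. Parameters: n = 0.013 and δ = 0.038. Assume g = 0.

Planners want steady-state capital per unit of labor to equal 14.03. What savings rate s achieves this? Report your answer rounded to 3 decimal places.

In steady state, investment equals break-even investment: s·k^α = (n + δ)·k.
So s / (n + δ) = (k*)^(1−α) = 14.03^0.74 = 7.0603.
Therefore s = 7.0603 × (n + δ) = 7.0603 × 0.051 = 0.3601.

s ≈ 0.360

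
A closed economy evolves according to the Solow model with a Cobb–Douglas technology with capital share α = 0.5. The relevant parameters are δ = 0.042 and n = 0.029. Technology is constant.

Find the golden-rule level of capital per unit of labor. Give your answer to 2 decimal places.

The golden rule sets f'(k) = n + δ, i.e. α·k^(α−1) = n + δ.
So k^(1−α) = α / (n + δ) = 0.5 / 0.071 = 7.0423.
k_gold = 7.0423^(1/0.5) ≈ 49.5940

k_gold ≈ 49.59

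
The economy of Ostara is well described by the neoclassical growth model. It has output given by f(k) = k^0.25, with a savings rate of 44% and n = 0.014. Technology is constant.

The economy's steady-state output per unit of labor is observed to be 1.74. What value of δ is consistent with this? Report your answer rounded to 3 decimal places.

δ ≈ 0.070

In steady state, investment equals break-even investment: s·k^α = (n + δ)·k.
Since y* = [s/(n + δ)]^(α/(1−α)), we have s/(n + δ) = (y*)^((1−α)/α) = 1.74^3 = 5.2680.
Therefore n + δ = s / 5.2680 = 0.44 / 5.2680 = 0.0835, so δ = 0.0835 − 0.014 = 0.0695.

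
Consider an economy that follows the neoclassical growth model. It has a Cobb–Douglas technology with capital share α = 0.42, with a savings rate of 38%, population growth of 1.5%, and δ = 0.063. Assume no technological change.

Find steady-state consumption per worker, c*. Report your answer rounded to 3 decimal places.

Steady state requires s·f(k) = (n + δ)·k, i.e. s·k^α = (n + δ)·k.
Rearranging, k^(1−α) = s / (n + δ).
k^0.58 = 0.38 / (0.015 + 0.063) = 0.38 / 0.078 = 4.8718
k* = 4.8718^(1/0.58) ≈ 15.3346
y* = (k*)^α = 15.3346^0.42 ≈ 3.1476
c* = (1 − s)·y* = (1 − 0.38) × 3.1476 ≈ 1.9515

c* = 1.952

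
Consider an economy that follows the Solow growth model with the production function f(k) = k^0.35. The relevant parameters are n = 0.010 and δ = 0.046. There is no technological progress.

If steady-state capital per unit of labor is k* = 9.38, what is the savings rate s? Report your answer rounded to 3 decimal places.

Steady state requires s·f(k) = (n + δ)·k, i.e. s·k^α = (n + δ)·k.
So s / (n + δ) = (k*)^(1−α) = 9.38^0.65 = 4.2848.
Therefore s = 4.2848 × (n + δ) = 4.2848 × 0.056 = 0.2399.

s ≈ 0.240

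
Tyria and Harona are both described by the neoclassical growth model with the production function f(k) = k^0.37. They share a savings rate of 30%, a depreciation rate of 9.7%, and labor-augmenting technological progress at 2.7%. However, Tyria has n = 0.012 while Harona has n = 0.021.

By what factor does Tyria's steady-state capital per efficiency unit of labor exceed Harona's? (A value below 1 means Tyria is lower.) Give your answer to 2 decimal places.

ratio ≈ 1.11

Steady-state k* = [s/(n + g + δ)]^(1/(1−α)), so the ratio is [ (s_T/(n + g + δ)_T) / (s_H/(n + g + δ)_H) ]^1.5873.
s_T/(n + g + δ)_T = 0.30/0.136 = 2.2059; s_H/(n + g + δ)_H = 0.30/0.145 = 2.0690.
Ratio = (2.2059/2.0690)^1.5873 = 1.0662^1.5873 ≈ 1.1071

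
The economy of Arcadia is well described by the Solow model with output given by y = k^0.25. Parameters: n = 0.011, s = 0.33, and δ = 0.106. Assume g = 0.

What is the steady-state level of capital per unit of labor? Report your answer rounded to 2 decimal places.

k* ≈ 3.99

In steady state, investment equals break-even investment: s·k^α = (n + δ)·k.
Rearranging, k^(1−α) = s / (n + δ).
k^0.75 = 0.33 / (0.011 + 0.106) = 0.33 / 0.117 = 2.8205
k* = 2.8205^(1/0.75) ≈ 3.9851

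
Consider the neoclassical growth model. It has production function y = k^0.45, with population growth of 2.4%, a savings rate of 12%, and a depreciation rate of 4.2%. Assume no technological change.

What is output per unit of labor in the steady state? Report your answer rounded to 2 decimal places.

At the steady state, Δk = 0, so s·k^α = (n + δ)·k.
Dividing both sides by k: k^(1−α) = s / (n + δ).
k^0.55 = 0.12 / (0.024 + 0.042) = 0.12 / 0.066 = 1.8182
k* = 1.8182^(1/0.55) ≈ 2.9653
y* = (k*)^α = 2.9653^0.45 ≈ 1.6309

y* = 1.63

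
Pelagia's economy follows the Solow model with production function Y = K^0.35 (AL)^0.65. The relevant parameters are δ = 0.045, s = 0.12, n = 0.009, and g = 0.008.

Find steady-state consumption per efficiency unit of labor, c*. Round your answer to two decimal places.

In steady state, investment equals break-even investment: s·k^α = (n + g + δ)·k.
Rearranging, k^(1−α) = s / (n + g + δ).
k^0.65 = 0.12 / (0.009 + 0.008 + 0.045) = 0.12 / 0.062 = 1.9355
k* = 1.9355^(1/0.65) ≈ 2.7620
y* = (k*)^α = 2.7620^0.35 ≈ 1.4270
c* = (1 − s)·y* = (1 − 0.12) × 1.4270 ≈ 1.2558

c* ≈ 1.26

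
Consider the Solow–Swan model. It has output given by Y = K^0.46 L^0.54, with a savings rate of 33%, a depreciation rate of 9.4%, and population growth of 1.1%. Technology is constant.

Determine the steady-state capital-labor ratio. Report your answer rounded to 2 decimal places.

Steady state requires s·f(k) = (n + δ)·k, i.e. s·k^α = (n + δ)·k.
Dividing both sides by k: k^(1−α) = s / (n + δ).
k^0.54 = 0.33 / (0.011 + 0.094) = 0.33 / 0.105 = 3.1429
k* = 3.1429^(1/0.54) ≈ 8.3365

k* ≈ 8.34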